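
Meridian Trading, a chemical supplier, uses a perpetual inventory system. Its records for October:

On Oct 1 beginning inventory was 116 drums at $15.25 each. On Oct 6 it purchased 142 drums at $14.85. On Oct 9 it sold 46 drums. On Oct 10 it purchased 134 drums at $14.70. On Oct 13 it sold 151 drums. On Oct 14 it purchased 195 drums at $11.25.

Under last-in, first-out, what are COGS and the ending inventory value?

COGS = $2,905.35; ending inventory = $5,135.90

Oct 9, 46 sold [LIFO — newest first]: 46 @ $14.85 = $683.10
Oct 13, 151 sold [LIFO — newest first]: 134 @ $14.70 + 17 @ $14.85 = $2,222.25
Total COGS = $683.10 + $2,222.25 = $2,905.35
Ending inventory: 116 @ $15.25 + 79 @ $14.85 + 195 @ $11.25 = $5,135.90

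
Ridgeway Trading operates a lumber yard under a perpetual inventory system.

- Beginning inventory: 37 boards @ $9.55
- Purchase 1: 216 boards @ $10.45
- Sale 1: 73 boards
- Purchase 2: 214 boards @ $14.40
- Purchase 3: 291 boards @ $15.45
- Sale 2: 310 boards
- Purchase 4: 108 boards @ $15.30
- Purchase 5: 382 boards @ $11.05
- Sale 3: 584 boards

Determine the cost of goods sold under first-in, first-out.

Sale 1 (73) [FIFO — oldest first]: 37 @ $9.55 + 36 @ $10.45 = $729.55
Sale 2 (310) [FIFO — oldest first]: 180 @ $10.45 + 130 @ $14.40 = $3,753.00
Sale 3 (584) [FIFO — oldest first]: 84 @ $14.40 + 291 @ $15.45 + 108 @ $15.30 + 101 @ $11.05 = $8,474.00
Total COGS = $729.55 + $3,753.00 + $8,474.00 = $12,956.55
Ending inventory: 281 @ $11.05 = $3,105.05

COGS = $12,956.55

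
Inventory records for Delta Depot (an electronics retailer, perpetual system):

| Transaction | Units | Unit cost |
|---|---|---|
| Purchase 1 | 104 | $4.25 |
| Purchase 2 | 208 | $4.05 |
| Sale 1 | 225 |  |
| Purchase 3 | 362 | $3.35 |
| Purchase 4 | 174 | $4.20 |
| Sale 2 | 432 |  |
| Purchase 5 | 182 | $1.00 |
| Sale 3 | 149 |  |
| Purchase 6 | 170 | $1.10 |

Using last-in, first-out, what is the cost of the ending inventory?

Ending inventory = $938.15

Sale 1 (225) [LIFO — newest first]: 208 @ $4.05 + 17 @ $4.25 = $914.65
Sale 2 (432) [LIFO — newest first]: 174 @ $4.20 + 258 @ $3.35 = $1,595.10
Sale 3 (149) [LIFO — newest first]: 149 @ $1.00 = $149.00
Total COGS = $914.65 + $1,595.10 + $149.00 = $2,658.75
Ending inventory: 87 @ $4.25 + 104 @ $3.35 + 33 @ $1.00 + 170 @ $1.10 = $938.15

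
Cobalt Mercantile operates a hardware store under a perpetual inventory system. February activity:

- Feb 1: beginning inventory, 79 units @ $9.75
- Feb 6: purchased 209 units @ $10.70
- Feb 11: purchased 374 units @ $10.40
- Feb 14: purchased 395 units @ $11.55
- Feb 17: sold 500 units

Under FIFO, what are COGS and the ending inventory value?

Feb 17, 500 sold [FIFO — oldest first]: 79 @ $9.75 + 209 @ $10.70 + 212 @ $10.40 = $5,211.35
Ending inventory: 162 @ $10.40 + 395 @ $11.55 = $6,247.05

COGS = $5,211.35; ending inventory = $6,247.05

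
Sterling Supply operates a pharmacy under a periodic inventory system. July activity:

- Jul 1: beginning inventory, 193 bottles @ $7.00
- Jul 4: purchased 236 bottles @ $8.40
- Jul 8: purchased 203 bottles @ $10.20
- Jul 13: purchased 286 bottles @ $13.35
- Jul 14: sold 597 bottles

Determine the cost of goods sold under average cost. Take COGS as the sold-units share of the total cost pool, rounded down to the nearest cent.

COGS = $5,997.37

Jul 14, sell 597: 597/918 × $9,222.10 → $5,997.37
Ending inventory (cost pool remaining) = $3,224.73
Check: goods available $9,222.10 = COGS $5,997.37 + ending $3,224.73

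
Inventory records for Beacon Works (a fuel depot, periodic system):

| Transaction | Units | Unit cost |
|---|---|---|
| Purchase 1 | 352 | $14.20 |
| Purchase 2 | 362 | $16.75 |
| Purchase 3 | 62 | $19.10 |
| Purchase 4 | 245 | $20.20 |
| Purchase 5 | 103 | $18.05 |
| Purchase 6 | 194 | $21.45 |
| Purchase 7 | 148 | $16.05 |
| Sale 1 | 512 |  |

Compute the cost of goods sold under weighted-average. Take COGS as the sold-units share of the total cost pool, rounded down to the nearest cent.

COGS = $8,937.63

Sale 1, sell 512: 512/1466 × $25,590.95 → $8,937.63
Ending inventory (cost pool remaining) = $16,653.32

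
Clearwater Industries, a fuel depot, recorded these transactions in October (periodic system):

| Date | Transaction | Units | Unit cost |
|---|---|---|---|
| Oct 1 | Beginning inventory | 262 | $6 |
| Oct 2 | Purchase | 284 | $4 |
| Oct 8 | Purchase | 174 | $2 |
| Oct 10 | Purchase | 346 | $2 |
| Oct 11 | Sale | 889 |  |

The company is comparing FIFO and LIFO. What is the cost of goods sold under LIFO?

COGS = $2,686

FIFO COGS: 262 @ $6 + 284 @ $4 + 174 @ $2 + 169 @ $2 = $3,394
LIFO COGS: 346 @ $2 + 174 @ $2 + 284 @ $4 + 85 @ $6 = $2,686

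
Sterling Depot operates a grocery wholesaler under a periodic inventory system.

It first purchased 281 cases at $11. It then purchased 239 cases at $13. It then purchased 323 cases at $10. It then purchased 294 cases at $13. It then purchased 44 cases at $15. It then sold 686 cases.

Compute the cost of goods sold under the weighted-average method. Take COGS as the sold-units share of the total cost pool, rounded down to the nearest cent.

COGS = $8,079.81

Sale 1, sell 686: 686/1181 × $13,910.00 → $8,079.81
Ending inventory (cost pool remaining) = $5,830.19
Check: goods available $13,910.00 = COGS $8,079.81 + ending $5,830.19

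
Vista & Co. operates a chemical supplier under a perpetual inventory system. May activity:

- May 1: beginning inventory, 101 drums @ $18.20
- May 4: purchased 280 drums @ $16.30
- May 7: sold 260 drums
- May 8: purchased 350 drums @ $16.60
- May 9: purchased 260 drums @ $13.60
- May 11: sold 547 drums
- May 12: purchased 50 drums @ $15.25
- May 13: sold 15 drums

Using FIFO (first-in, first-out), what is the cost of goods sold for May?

May 7, 260 sold [FIFO — oldest first]: 101 @ $18.20 + 159 @ $16.30 = $4,429.90
May 11, 547 sold [FIFO — oldest first]: 121 @ $16.30 + 350 @ $16.60 + 76 @ $13.60 = $8,815.90
May 13, 15 sold [FIFO — oldest first]: 15 @ $13.60 = $204.00
Total COGS = $4,429.90 + $8,815.90 + $204.00 = $13,449.80
Ending inventory: 169 @ $13.60 + 50 @ $15.25 = $3,060.90
Check: goods available $16,510.70 = COGS $13,449.80 + ending $3,060.90

COGS = $13,449.80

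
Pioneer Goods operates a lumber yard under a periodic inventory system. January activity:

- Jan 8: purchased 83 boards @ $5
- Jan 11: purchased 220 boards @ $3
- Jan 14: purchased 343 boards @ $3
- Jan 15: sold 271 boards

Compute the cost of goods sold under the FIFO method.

COGS = $979

Jan 15, 271 sold [FIFO — oldest first]: 83 @ $5 + 188 @ $3 = $979
Ending inventory: 32 @ $3 + 343 @ $3 = $1,125
Check: goods available $2,104 = COGS $979 + ending $1,125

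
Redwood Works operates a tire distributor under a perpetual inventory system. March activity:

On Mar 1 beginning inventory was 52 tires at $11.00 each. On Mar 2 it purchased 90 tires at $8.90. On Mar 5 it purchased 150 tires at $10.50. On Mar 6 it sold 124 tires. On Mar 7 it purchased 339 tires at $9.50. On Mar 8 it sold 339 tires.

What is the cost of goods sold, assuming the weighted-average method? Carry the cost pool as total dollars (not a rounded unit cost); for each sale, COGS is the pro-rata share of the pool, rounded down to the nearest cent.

After Mar 1: 52 on hand, pool $572.00 (≈ $11.0000 each)
After Mar 2: 142 on hand, pool $1,373.00 (≈ $9.6690 each)
After Mar 5: 292 on hand, pool $2,948.00 (≈ $10.0959 each)
Mar 6, sell 124: 124/292 × $2,948.00 → $1,251.89
After Mar 7: 507 on hand, pool $4,916.61 (≈ $9.6975 each)
Mar 8, sell 339: 339/507 × $4,916.61 → $3,287.43
Total COGS = $1,251.89 + $3,287.43 = $4,539.32
Ending inventory (cost pool remaining) = $1,629.18
Check: goods available $6,168.50 = COGS $4,539.32 + ending $1,629.18

COGS = $4,539.32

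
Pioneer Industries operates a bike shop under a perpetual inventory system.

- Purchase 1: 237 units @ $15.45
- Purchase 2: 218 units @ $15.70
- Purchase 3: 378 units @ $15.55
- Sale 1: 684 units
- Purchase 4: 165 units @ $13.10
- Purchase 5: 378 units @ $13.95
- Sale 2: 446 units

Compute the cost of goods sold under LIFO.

Sale 1 (684) [LIFO — newest first]: 378 @ $15.55 + 218 @ $15.70 + 88 @ $15.45 = $10,660.10
Sale 2 (446) [LIFO — newest first]: 378 @ $13.95 + 68 @ $13.10 = $6,163.90
Total COGS = $10,660.10 + $6,163.90 = $16,824.00
Ending inventory: 149 @ $15.45 + 97 @ $13.10 = $3,572.75
Check: goods available $20,396.75 = COGS $16,824.00 + ending $3,572.75

COGS = $16,824.00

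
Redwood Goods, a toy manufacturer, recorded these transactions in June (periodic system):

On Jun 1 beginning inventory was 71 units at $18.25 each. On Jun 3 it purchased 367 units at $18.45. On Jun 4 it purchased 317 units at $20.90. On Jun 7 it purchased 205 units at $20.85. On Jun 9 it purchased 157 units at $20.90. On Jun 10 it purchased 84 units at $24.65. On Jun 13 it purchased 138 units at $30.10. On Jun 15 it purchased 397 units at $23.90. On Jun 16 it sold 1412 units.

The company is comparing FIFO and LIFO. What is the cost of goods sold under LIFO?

COGS = $31,996.85

FIFO COGS: 71 @ $18.25 + 367 @ $18.45 + 317 @ $20.90 + 205 @ $20.85 + 157 @ $20.90 + 84 @ $24.65 + 138 @ $30.10 + 73 @ $23.90 = $30,216.85
LIFO COGS: 397 @ $23.90 + 138 @ $30.10 + 84 @ $24.65 + 157 @ $20.90 + 205 @ $20.85 + 317 @ $20.90 + 114 @ $18.45 = $31,996.85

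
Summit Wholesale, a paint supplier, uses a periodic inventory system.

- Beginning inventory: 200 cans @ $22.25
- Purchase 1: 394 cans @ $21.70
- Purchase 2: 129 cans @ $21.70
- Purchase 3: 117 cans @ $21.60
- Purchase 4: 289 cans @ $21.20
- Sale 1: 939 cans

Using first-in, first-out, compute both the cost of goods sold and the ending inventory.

COGS = $20,425.10; ending inventory = $4,028.00

Sale 1 (939) [FIFO — oldest first]: 200 @ $22.25 + 394 @ $21.70 + 129 @ $21.70 + 117 @ $21.60 + 99 @ $21.20 = $20,425.10
Ending inventory: 190 @ $21.20 = $4,028.00
Check: goods available $24,453.10 = COGS $20,425.10 + ending $4,028.00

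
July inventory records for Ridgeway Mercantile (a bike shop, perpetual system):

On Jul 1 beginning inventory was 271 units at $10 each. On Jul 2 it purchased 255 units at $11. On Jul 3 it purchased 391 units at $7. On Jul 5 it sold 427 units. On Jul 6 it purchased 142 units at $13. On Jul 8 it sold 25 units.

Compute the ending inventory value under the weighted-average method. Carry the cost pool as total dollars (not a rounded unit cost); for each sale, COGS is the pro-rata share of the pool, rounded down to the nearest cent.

After Jul 1: 271 on hand, pool $2,710.00 (≈ $10.0000 each)
After Jul 2: 526 on hand, pool $5,515.00 (≈ $10.4848 each)
After Jul 3: 917 on hand, pool $8,252.00 (≈ $8.9989 each)
Jul 5, sell 427: 427/917 × $8,252.00 → $3,842.53
After Jul 6: 632 on hand, pool $6,255.47 (≈ $9.8979 each)
Jul 8, sell 25: 25/632 × $6,255.47 → $247.44
Total COGS = $3,842.53 + $247.44 = $4,089.97
Ending inventory (cost pool remaining) = $6,008.03

Ending inventory = $6,008.03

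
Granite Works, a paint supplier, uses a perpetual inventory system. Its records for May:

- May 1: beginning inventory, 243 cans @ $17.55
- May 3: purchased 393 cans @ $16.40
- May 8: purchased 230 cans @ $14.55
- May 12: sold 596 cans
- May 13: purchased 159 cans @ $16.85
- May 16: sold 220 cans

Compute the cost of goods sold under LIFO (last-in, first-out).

May 12, 596 sold [LIFO — newest first]: 230 @ $14.55 + 366 @ $16.40 = $9,348.90
May 16, 220 sold [LIFO — newest first]: 159 @ $16.85 + 27 @ $16.40 + 34 @ $17.55 = $3,718.65
Total COGS = $9,348.90 + $3,718.65 = $13,067.55
Ending inventory: 209 @ $17.55 = $3,667.95
Check: goods available $16,735.50 = COGS $13,067.55 + ending $3,667.95

COGS = $13,067.55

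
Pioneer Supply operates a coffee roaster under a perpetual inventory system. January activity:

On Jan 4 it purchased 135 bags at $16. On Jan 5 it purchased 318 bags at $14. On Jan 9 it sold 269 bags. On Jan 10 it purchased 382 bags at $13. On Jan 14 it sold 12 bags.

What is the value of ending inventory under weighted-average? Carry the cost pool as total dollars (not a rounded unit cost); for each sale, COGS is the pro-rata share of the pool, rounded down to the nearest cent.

After Jan 4: 135 on hand, pool $2,160.00 (≈ $16.0000 each)
After Jan 5: 453 on hand, pool $6,612.00 (≈ $14.5960 each)
Jan 9, sell 269: 269/453 × $6,612.00 → $3,926.33
After Jan 10: 566 on hand, pool $7,651.67 (≈ $13.5189 each)
Jan 14, sell 12: 12/566 × $7,651.67 → $162.22
Total COGS = $3,926.33 + $162.22 = $4,088.55
Ending inventory (cost pool remaining) = $7,489.45

Ending inventory = $7,489.45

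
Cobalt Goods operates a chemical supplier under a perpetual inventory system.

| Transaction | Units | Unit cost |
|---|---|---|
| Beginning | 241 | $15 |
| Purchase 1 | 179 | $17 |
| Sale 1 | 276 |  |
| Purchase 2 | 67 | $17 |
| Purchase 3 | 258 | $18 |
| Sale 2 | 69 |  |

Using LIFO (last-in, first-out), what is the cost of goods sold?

COGS = $5,740

Sale 1 (276) [LIFO — newest first]: 179 @ $17 + 97 @ $15 = $4,498
Sale 2 (69) [LIFO — newest first]: 69 @ $18 = $1,242
Total COGS = $4,498 + $1,242 = $5,740
Ending inventory: 144 @ $15 + 67 @ $17 + 189 @ $18 = $6,701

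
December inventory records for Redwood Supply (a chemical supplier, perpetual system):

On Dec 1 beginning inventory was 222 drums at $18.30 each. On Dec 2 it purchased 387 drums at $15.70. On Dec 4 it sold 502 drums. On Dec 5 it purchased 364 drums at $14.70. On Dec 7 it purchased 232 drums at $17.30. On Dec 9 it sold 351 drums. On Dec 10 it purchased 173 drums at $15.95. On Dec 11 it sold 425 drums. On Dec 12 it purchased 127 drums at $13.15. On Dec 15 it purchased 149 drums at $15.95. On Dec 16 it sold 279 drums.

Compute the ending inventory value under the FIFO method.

Ending inventory = $1,547.15

Dec 4, 502 sold [FIFO — oldest first]: 222 @ $18.30 + 280 @ $15.70 = $8,458.60
Dec 9, 351 sold [FIFO — oldest first]: 107 @ $15.70 + 244 @ $14.70 = $5,266.70
Dec 11, 425 sold [FIFO — oldest first]: 120 @ $14.70 + 232 @ $17.30 + 73 @ $15.95 = $6,941.95
Dec 16, 279 sold [FIFO — oldest first]: 100 @ $15.95 + 127 @ $13.15 + 52 @ $15.95 = $4,094.45
Total COGS = $8,458.60 + $5,266.70 + $6,941.95 + $4,094.45 = $24,761.70
Ending inventory: 97 @ $15.95 = $1,547.15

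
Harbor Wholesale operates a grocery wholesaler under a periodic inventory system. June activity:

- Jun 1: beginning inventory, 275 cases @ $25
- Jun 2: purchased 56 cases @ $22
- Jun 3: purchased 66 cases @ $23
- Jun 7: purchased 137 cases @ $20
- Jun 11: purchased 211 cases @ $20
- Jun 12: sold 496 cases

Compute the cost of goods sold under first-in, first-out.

Jun 12, 496 sold [FIFO — oldest first]: 275 @ $25 + 56 @ $22 + 66 @ $23 + 99 @ $20 = $11,605
Ending inventory: 38 @ $20 + 211 @ $20 = $4,980

COGS = $11,605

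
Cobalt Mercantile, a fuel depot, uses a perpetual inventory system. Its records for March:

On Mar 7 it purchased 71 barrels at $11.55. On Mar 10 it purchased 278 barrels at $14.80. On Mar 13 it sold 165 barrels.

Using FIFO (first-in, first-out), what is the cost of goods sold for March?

Mar 13, 165 sold [FIFO — oldest first]: 71 @ $11.55 + 94 @ $14.80 = $2,211.25
Ending inventory: 184 @ $14.80 = $2,723.20

COGS = $2,211.25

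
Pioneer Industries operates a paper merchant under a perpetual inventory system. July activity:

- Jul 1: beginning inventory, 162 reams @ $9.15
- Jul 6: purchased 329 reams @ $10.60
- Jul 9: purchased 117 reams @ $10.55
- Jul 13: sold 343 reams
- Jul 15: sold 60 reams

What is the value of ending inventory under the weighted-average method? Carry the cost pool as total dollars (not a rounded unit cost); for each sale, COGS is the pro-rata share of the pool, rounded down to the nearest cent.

After Jul 1: 162 on hand, pool $1,482.30 (≈ $9.1500 each)
After Jul 6: 491 on hand, pool $4,969.70 (≈ $10.1216 each)
After Jul 9: 608 on hand, pool $6,204.05 (≈ $10.2040 each)
Jul 13, sell 343: 343/608 × $6,204.05 → $3,499.98
Jul 15, sell 60: 60/265 × $2,704.07 → $612.24
Total COGS = $3,499.98 + $612.24 = $4,112.22
Ending inventory (cost pool remaining) = $2,091.83
Check: goods available $6,204.05 = COGS $4,112.22 + ending $2,091.83

Ending inventory = $2,091.83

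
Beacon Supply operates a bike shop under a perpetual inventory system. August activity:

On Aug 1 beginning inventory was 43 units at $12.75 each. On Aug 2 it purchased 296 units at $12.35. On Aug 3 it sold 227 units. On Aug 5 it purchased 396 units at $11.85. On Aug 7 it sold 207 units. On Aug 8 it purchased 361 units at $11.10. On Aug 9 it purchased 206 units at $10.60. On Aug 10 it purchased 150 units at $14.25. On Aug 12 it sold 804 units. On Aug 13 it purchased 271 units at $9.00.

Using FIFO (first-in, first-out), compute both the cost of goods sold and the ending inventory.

Aug 3, 227 sold [FIFO — oldest first]: 43 @ $12.75 + 184 @ $12.35 = $2,820.65
Aug 7, 207 sold [FIFO — oldest first]: 112 @ $12.35 + 95 @ $11.85 = $2,508.95
Aug 12, 804 sold [FIFO — oldest first]: 301 @ $11.85 + 361 @ $11.10 + 142 @ $10.60 = $9,079.15
Total COGS = $2,820.65 + $2,508.95 + $9,079.15 = $14,408.75
Ending inventory: 64 @ $10.60 + 150 @ $14.25 + 271 @ $9.00 = $5,254.90

COGS = $14,408.75; ending inventory = $5,254.90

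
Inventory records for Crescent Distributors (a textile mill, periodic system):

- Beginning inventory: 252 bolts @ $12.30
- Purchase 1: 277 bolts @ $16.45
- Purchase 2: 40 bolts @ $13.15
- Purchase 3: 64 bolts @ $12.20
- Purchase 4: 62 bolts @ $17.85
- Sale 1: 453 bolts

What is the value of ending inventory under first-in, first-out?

Sale 1 (453) [FIFO — oldest first]: 252 @ $12.30 + 201 @ $16.45 = $6,406.05
Ending inventory: 76 @ $16.45 + 40 @ $13.15 + 64 @ $12.20 + 62 @ $17.85 = $3,663.70

Ending inventory = $3,663.70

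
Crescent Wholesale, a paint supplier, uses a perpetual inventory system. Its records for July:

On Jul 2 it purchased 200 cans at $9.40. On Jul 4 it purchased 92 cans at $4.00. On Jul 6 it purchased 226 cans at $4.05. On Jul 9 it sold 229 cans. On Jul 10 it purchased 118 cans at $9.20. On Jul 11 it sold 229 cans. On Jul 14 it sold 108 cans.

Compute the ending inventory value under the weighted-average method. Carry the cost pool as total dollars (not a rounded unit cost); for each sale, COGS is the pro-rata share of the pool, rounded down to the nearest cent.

Ending inventory = $490.26

After Jul 2: 200 on hand, pool $1,880.00 (≈ $9.4000 each)
After Jul 4: 292 on hand, pool $2,248.00 (≈ $7.6986 each)
After Jul 6: 518 on hand, pool $3,163.30 (≈ $6.1068 each)
Jul 9, sell 229: 229/518 × $3,163.30 → $1,398.44
After Jul 10: 407 on hand, pool $2,850.46 (≈ $7.0036 each)
Jul 11, sell 229: 229/407 × $2,850.46 → $1,603.82
Jul 14, sell 108: 108/178 × $1,246.64 → $756.38
Total COGS = $1,398.44 + $1,603.82 + $756.38 = $3,758.64
Ending inventory (cost pool remaining) = $490.26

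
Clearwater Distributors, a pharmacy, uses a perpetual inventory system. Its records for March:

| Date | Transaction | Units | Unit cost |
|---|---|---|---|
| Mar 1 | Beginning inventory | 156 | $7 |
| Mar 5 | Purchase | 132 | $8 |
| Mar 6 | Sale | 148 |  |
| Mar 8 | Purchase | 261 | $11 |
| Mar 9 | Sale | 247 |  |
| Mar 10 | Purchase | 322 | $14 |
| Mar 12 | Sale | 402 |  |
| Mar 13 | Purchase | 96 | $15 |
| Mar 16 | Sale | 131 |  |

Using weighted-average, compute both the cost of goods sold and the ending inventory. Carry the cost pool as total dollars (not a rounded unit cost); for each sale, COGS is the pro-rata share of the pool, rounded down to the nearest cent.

COGS = $10,422.24; ending inventory = $544.76

After Mar 1: 156 on hand, pool $1,092.00 (≈ $7.0000 each)
After Mar 5: 288 on hand, pool $2,148.00 (≈ $7.4583 each)
Mar 6, sell 148: 148/288 × $2,148.00 → $1,103.83
After Mar 8: 401 on hand, pool $3,915.17 (≈ $9.7635 each)
Mar 9, sell 247: 247/401 × $3,915.17 → $2,411.58
After Mar 10: 476 on hand, pool $6,011.59 (≈ $12.6294 each)
Mar 12, sell 402: 402/476 × $6,011.59 → $5,077.01
After Mar 13: 170 on hand, pool $2,374.58 (≈ $13.9681 each)
Mar 16, sell 131: 131/170 × $2,374.58 → $1,829.82
Total COGS = $1,103.83 + $2,411.58 + $5,077.01 + $1,829.82 = $10,422.24
Ending inventory (cost pool remaining) = $544.76
Check: goods available $10,967.00 = COGS $10,422.24 + ending $544.76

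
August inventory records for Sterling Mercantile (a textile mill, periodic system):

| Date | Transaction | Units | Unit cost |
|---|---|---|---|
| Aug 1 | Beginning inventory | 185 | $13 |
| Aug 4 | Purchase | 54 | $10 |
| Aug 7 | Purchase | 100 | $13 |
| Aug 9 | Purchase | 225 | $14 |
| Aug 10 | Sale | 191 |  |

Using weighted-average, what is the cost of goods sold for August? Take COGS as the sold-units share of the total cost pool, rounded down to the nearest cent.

Aug 10, sell 191: 191/564 × $7,395.00 → $2,504.33
Ending inventory (cost pool remaining) = $4,890.67

COGS = $2,504.33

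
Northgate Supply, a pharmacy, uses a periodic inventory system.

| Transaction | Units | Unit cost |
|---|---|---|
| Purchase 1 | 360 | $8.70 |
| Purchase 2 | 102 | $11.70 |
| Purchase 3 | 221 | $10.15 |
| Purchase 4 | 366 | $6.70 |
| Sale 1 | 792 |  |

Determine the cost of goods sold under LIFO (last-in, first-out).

Sale 1 (792) [LIFO — newest first]: 366 @ $6.70 + 221 @ $10.15 + 102 @ $11.70 + 103 @ $8.70 = $6,784.85
Ending inventory: 257 @ $8.70 = $2,235.90
Check: goods available $9,020.75 = COGS $6,784.85 + ending $2,235.90

COGS = $6,784.85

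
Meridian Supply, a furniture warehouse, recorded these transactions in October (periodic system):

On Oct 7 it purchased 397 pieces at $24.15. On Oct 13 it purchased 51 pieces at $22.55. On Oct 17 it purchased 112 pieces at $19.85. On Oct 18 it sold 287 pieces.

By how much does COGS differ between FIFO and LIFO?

FIFO COGS: 287 @ $24.15 = $6,931.05
LIFO COGS: 112 @ $19.85 + 51 @ $22.55 + 124 @ $24.15 = $6,367.85
Difference = |$6,931.05 − $6,367.85| = $563.20

$563.20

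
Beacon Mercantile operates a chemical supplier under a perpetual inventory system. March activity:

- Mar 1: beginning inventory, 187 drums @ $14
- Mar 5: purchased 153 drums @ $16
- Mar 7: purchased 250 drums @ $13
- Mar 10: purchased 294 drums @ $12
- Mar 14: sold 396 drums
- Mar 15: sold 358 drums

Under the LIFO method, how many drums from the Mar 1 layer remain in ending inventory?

130

Mar 14, 396 sold [LIFO — newest first]: 294 @ $12 + 102 @ $13 = $4,854
Mar 15, 358 sold [LIFO — newest first]: 148 @ $13 + 153 @ $16 + 57 @ $14 = $5,170
Total COGS = $4,854 + $5,170 = $10,024
Ending inventory: 130 @ $14 = $1,820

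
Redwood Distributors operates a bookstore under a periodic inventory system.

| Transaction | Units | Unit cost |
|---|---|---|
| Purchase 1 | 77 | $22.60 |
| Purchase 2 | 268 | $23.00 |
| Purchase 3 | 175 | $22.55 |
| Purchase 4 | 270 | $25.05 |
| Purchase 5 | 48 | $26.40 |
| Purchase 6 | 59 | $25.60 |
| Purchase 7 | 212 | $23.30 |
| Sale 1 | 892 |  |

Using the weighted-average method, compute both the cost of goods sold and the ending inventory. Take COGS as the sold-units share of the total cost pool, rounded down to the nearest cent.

COGS = $21,178.88; ending inventory = $5,152.27

Sale 1, sell 892: 892/1109 × $26,331.15 → $21,178.88
Ending inventory (cost pool remaining) = $5,152.27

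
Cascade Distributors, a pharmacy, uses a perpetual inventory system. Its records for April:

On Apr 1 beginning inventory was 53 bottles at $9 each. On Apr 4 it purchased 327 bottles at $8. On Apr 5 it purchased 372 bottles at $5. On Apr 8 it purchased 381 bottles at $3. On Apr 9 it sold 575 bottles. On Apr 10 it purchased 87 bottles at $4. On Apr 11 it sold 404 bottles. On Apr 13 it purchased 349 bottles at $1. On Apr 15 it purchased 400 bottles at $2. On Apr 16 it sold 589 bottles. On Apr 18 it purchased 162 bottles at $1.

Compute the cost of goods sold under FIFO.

COGS = $6,792

Apr 9, 575 sold [FIFO — oldest first]: 53 @ $9 + 327 @ $8 + 195 @ $5 = $4,068
Apr 11, 404 sold [FIFO — oldest first]: 177 @ $5 + 227 @ $3 = $1,566
Apr 16, 589 sold [FIFO — oldest first]: 154 @ $3 + 87 @ $4 + 348 @ $1 = $1,158
Total COGS = $4,068 + $1,566 + $1,158 = $6,792
Ending inventory: 1 @ $1 + 400 @ $2 + 162 @ $1 = $963
Check: goods available $7,755 = COGS $6,792 + ending $963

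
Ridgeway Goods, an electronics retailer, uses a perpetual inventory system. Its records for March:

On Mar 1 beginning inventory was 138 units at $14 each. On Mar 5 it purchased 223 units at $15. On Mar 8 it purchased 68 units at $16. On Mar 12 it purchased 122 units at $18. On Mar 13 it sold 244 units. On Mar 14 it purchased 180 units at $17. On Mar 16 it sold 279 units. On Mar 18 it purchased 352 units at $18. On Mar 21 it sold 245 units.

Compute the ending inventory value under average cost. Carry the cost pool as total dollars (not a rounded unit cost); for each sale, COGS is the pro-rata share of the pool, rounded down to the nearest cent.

After Mar 1: 138 on hand, pool $1,932.00 (≈ $14.0000 each)
After Mar 5: 361 on hand, pool $5,277.00 (≈ $14.6177 each)
After Mar 8: 429 on hand, pool $6,365.00 (≈ $14.8368 each)
After Mar 12: 551 on hand, pool $8,561.00 (≈ $15.5372 each)
Mar 13, sell 244: 244/551 × $8,561.00 → $3,791.07
After Mar 14: 487 on hand, pool $7,829.93 (≈ $16.0779 each)
Mar 16, sell 279: 279/487 × $7,829.93 → $4,485.72
After Mar 18: 560 on hand, pool $9,680.21 (≈ $17.2861 each)
Mar 21, sell 245: 245/560 × $9,680.21 → $4,235.09
Total COGS = $3,791.07 + $4,485.72 + $4,235.09 = $12,511.88
Ending inventory (cost pool remaining) = $5,445.12

Ending inventory = $5,445.12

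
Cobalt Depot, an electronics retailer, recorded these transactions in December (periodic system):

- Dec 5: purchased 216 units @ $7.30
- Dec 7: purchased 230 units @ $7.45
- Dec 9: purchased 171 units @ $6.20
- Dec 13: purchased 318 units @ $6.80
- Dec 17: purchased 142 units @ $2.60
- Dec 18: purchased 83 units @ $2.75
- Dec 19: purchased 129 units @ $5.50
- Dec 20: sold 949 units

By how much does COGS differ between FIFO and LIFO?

$1,230.05

FIFO COGS: 216 @ $7.30 + 230 @ $7.45 + 171 @ $6.20 + 318 @ $6.80 + 14 @ $2.60 = $6,549.30
LIFO COGS: 129 @ $5.50 + 83 @ $2.75 + 142 @ $2.60 + 318 @ $6.80 + 171 @ $6.20 + 106 @ $7.45 = $5,319.25
Difference = |$6,549.30 − $5,319.25| = $1,230.05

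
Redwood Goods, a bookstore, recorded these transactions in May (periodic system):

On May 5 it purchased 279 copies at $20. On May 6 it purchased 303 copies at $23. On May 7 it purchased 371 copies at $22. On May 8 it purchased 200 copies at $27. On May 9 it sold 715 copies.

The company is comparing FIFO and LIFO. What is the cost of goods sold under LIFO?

COGS = $16,874

FIFO COGS: 279 @ $20 + 303 @ $23 + 133 @ $22 = $15,475
LIFO COGS: 200 @ $27 + 371 @ $22 + 144 @ $23 = $16,874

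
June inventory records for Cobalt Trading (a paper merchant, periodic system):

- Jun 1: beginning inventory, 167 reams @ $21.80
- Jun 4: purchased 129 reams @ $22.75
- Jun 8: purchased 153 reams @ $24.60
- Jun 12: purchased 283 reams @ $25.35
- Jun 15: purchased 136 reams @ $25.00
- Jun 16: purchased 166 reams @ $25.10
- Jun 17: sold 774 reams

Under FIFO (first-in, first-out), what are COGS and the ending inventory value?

COGS = $18,563.20; ending inventory = $6,516.60

Jun 17, 774 sold [FIFO — oldest first]: 167 @ $21.80 + 129 @ $22.75 + 153 @ $24.60 + 283 @ $25.35 + 42 @ $25.00 = $18,563.20
Ending inventory: 94 @ $25.00 + 166 @ $25.10 = $6,516.60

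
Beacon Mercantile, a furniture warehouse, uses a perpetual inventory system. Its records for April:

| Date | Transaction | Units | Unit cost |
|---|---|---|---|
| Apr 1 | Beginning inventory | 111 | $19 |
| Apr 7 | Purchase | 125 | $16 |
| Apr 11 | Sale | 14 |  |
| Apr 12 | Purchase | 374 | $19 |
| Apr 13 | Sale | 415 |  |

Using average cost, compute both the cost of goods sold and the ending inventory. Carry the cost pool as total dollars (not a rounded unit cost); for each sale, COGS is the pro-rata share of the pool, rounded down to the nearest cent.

COGS = $7,883.12; ending inventory = $3,331.88

After Apr 1: 111 on hand, pool $2,109.00 (≈ $19.0000 each)
After Apr 7: 236 on hand, pool $4,109.00 (≈ $17.4110 each)
Apr 11, sell 14: 14/236 × $4,109.00 → $243.75
After Apr 12: 596 on hand, pool $10,971.25 (≈ $18.4081 each)
Apr 13, sell 415: 415/596 × $10,971.25 → $7,639.37
Total COGS = $243.75 + $7,639.37 = $7,883.12
Ending inventory (cost pool remaining) = $3,331.88
Check: goods available $11,215.00 = COGS $7,883.12 + ending $3,331.88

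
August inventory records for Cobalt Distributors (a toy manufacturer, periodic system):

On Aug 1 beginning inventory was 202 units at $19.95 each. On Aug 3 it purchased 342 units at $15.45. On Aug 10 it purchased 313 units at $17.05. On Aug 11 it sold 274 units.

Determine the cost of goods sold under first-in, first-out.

COGS = $5,142.30

Aug 11, 274 sold [FIFO — oldest first]: 202 @ $19.95 + 72 @ $15.45 = $5,142.30
Ending inventory: 270 @ $15.45 + 313 @ $17.05 = $9,508.15
Check: goods available $14,650.45 = COGS $5,142.30 + ending $9,508.15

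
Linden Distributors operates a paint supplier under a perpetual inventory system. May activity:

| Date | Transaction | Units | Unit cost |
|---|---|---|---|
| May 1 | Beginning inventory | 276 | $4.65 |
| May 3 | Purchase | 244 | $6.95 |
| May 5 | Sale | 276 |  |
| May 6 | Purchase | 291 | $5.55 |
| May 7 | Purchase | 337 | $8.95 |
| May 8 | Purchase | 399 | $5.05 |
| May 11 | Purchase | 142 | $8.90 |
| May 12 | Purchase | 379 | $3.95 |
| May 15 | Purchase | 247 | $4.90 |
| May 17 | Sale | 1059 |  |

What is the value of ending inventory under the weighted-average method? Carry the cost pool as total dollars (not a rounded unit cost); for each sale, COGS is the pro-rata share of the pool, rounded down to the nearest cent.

After May 1: 276 on hand, pool $1,283.40 (≈ $4.6500 each)
After May 3: 520 on hand, pool $2,979.20 (≈ $5.7292 each)
May 5, sell 276: 276/520 × $2,979.20 → $1,581.26
After May 6: 535 on hand, pool $3,012.99 (≈ $5.6318 each)
After May 7: 872 on hand, pool $6,029.14 (≈ $6.9142 each)
After May 8: 1271 on hand, pool $8,044.09 (≈ $6.3289 each)
After May 11: 1413 on hand, pool $9,307.89 (≈ $6.5873 each)
After May 12: 1792 on hand, pool $10,804.94 (≈ $6.0295 each)
After May 15: 2039 on hand, pool $12,015.24 (≈ $5.8927 each)
May 17, sell 1059: 1059/2039 × $12,015.24 → $6,240.38
Total COGS = $1,581.26 + $6,240.38 = $7,821.64
Ending inventory (cost pool remaining) = $5,774.86
Check: goods available $13,596.50 = COGS $7,821.64 + ending $5,774.86

Ending inventory = $5,774.86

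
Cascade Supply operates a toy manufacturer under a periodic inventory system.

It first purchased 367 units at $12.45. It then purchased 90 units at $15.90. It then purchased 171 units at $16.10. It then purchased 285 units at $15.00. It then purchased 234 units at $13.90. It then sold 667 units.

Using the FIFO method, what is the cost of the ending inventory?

Sale 1 (667) [FIFO — oldest first]: 367 @ $12.45 + 90 @ $15.90 + 171 @ $16.10 + 39 @ $15.00 = $9,338.25
Ending inventory: 246 @ $15.00 + 234 @ $13.90 = $6,942.60

Ending inventory = $6,942.60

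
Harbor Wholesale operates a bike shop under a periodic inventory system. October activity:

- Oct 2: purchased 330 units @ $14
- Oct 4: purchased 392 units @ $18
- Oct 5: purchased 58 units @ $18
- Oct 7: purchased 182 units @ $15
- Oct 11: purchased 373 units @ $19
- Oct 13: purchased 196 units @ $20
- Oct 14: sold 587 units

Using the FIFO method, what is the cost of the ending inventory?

Oct 14, 587 sold [FIFO — oldest first]: 330 @ $14 + 257 @ $18 = $9,246
Ending inventory: 135 @ $18 + 58 @ $18 + 182 @ $15 + 373 @ $19 + 196 @ $20 = $17,211

Ending inventory = $17,211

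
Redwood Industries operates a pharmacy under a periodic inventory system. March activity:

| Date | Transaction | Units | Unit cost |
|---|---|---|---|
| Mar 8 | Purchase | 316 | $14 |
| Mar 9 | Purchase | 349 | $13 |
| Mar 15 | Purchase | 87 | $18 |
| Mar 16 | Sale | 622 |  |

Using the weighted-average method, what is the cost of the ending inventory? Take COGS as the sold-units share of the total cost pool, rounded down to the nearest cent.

Ending inventory = $1,819.83

Mar 16, sell 622: 622/752 × $10,527.00 → $8,707.17
Ending inventory (cost pool remaining) = $1,819.83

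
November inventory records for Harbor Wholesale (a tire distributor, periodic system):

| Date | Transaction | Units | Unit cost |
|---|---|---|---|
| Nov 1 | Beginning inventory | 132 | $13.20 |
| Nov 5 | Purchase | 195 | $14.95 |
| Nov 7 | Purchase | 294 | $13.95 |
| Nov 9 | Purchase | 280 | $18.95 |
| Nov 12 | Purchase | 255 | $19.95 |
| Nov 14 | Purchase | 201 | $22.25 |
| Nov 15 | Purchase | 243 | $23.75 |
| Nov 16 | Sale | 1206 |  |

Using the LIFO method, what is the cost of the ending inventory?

Nov 16, 1206 sold [LIFO — newest first]: 243 @ $23.75 + 201 @ $22.25 + 255 @ $19.95 + 280 @ $18.95 + 227 @ $13.95 = $23,803.40
Ending inventory: 132 @ $13.20 + 195 @ $14.95 + 67 @ $13.95 = $5,592.30

Ending inventory = $5,592.30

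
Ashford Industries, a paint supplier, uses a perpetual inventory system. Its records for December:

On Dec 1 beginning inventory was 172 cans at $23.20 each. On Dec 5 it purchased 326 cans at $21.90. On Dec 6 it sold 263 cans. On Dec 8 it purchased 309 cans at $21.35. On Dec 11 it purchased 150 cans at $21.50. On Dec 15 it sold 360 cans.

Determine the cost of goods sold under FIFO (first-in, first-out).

Dec 6, 263 sold [FIFO — oldest first]: 172 @ $23.20 + 91 @ $21.90 = $5,983.30
Dec 15, 360 sold [FIFO — oldest first]: 235 @ $21.90 + 125 @ $21.35 = $7,815.25
Total COGS = $5,983.30 + $7,815.25 = $13,798.55
Ending inventory: 184 @ $21.35 + 150 @ $21.50 = $7,153.40
Check: goods available $20,951.95 = COGS $13,798.55 + ending $7,153.40

COGS = $13,798.55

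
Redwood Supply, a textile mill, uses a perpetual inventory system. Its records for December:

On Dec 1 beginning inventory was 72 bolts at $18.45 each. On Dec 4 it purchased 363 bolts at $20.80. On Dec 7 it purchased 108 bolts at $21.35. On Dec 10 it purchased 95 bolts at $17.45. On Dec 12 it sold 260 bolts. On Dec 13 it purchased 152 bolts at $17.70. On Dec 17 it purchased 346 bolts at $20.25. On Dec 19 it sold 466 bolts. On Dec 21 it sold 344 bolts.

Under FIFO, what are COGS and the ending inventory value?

COGS = $21,202.75; ending inventory = $1,336.50

Dec 12, 260 sold [FIFO — oldest first]: 72 @ $18.45 + 188 @ $20.80 = $5,238.80
Dec 19, 466 sold [FIFO — oldest first]: 175 @ $20.80 + 108 @ $21.35 + 95 @ $17.45 + 88 @ $17.70 = $9,161.15
Dec 21, 344 sold [FIFO — oldest first]: 64 @ $17.70 + 280 @ $20.25 = $6,802.80
Total COGS = $5,238.80 + $9,161.15 + $6,802.80 = $21,202.75
Ending inventory: 66 @ $20.25 = $1,336.50
Check: goods available $22,539.25 = COGS $21,202.75 + ending $1,336.50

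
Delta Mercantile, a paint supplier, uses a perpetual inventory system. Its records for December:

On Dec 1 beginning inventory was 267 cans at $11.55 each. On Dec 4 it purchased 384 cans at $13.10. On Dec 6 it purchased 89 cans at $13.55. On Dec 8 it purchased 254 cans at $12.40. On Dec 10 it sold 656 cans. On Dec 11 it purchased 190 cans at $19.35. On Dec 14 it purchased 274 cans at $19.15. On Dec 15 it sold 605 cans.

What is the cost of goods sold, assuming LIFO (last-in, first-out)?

COGS = $19,118.05

Dec 10, 656 sold [LIFO — newest first]: 254 @ $12.40 + 89 @ $13.55 + 313 @ $13.10 = $8,455.85
Dec 15, 605 sold [LIFO — newest first]: 274 @ $19.15 + 190 @ $19.35 + 71 @ $13.10 + 70 @ $11.55 = $10,662.20
Total COGS = $8,455.85 + $10,662.20 = $19,118.05
Ending inventory: 197 @ $11.55 = $2,275.35
Check: goods available $21,393.40 = COGS $19,118.05 + ending $2,275.35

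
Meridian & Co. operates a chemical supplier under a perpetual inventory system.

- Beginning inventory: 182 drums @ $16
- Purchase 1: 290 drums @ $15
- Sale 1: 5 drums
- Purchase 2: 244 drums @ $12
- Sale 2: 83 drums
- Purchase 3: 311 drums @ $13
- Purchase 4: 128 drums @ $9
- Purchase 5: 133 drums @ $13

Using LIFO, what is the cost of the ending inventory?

Sale 1 (5) [LIFO — newest first]: 5 @ $15 = $75
Sale 2 (83) [LIFO — newest first]: 83 @ $12 = $996
Total COGS = $75 + $996 = $1,071
Ending inventory: 182 @ $16 + 285 @ $15 + 161 @ $12 + 311 @ $13 + 128 @ $9 + 133 @ $13 = $16,043
Check: goods available $17,114 = COGS $1,071 + ending $16,043

Ending inventory = $16,043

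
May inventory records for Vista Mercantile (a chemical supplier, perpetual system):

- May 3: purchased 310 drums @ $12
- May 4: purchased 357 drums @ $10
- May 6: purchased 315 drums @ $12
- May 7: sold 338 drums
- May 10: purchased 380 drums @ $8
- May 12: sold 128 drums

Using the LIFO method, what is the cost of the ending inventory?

May 7, 338 sold [LIFO — newest first]: 315 @ $12 + 23 @ $10 = $4,010
May 12, 128 sold [LIFO — newest first]: 128 @ $8 = $1,024
Total COGS = $4,010 + $1,024 = $5,034
Ending inventory: 310 @ $12 + 334 @ $10 + 252 @ $8 = $9,076

Ending inventory = $9,076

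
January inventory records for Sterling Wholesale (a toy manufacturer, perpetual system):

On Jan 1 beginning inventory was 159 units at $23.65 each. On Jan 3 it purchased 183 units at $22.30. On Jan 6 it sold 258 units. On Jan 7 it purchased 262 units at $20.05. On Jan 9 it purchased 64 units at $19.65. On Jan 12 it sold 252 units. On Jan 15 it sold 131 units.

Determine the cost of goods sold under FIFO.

COGS = $13,821.40

Jan 6, 258 sold [FIFO — oldest first]: 159 @ $23.65 + 99 @ $22.30 = $5,968.05
Jan 12, 252 sold [FIFO — oldest first]: 84 @ $22.30 + 168 @ $20.05 = $5,241.60
Jan 15, 131 sold [FIFO — oldest first]: 94 @ $20.05 + 37 @ $19.65 = $2,611.75
Total COGS = $5,968.05 + $5,241.60 + $2,611.75 = $13,821.40
Ending inventory: 27 @ $19.65 = $530.55
Check: goods available $14,351.95 = COGS $13,821.40 + ending $530.55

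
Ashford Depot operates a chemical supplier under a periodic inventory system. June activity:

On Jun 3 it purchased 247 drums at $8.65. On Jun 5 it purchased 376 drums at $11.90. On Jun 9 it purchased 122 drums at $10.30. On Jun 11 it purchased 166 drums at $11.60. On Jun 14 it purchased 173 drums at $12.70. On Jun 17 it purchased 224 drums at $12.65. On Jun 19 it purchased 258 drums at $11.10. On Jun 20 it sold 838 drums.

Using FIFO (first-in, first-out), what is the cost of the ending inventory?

Ending inventory = $8,741.30

Jun 20, 838 sold [FIFO — oldest first]: 247 @ $8.65 + 376 @ $11.90 + 122 @ $10.30 + 93 @ $11.60 = $8,946.35
Ending inventory: 73 @ $11.60 + 173 @ $12.70 + 224 @ $12.65 + 258 @ $11.10 = $8,741.30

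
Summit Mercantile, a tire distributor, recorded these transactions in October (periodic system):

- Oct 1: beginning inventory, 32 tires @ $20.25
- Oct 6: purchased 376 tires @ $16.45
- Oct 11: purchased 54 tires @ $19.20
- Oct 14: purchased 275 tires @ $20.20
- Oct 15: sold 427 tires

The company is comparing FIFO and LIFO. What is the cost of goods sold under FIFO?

COGS = $7,198.00

FIFO COGS: 32 @ $20.25 + 376 @ $16.45 + 19 @ $19.20 = $7,198.00
LIFO COGS: 275 @ $20.20 + 54 @ $19.20 + 98 @ $16.45 = $8,203.90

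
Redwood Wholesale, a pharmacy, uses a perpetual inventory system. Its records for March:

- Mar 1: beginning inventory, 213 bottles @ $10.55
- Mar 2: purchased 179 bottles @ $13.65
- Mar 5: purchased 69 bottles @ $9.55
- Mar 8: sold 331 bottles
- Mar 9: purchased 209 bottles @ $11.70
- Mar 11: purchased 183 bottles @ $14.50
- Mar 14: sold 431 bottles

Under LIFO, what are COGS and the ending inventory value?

Mar 8, 331 sold [LIFO — newest first]: 69 @ $9.55 + 179 @ $13.65 + 83 @ $10.55 = $3,977.95
Mar 14, 431 sold [LIFO — newest first]: 183 @ $14.50 + 209 @ $11.70 + 39 @ $10.55 = $5,510.25
Total COGS = $3,977.95 + $5,510.25 = $9,488.20
Ending inventory: 91 @ $10.55 = $960.05
Check: goods available $10,448.25 = COGS $9,488.20 + ending $960.05

COGS = $9,488.20; ending inventory = $960.05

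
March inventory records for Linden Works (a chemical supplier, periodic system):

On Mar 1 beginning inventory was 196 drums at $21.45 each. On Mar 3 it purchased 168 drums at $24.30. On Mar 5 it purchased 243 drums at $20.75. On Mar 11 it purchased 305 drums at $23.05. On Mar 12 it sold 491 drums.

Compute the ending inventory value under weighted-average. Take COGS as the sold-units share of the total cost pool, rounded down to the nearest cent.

Mar 12, sell 491: 491/912 × $20,359.10 → $10,960.87
Ending inventory (cost pool remaining) = $9,398.23

Ending inventory = $9,398.23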